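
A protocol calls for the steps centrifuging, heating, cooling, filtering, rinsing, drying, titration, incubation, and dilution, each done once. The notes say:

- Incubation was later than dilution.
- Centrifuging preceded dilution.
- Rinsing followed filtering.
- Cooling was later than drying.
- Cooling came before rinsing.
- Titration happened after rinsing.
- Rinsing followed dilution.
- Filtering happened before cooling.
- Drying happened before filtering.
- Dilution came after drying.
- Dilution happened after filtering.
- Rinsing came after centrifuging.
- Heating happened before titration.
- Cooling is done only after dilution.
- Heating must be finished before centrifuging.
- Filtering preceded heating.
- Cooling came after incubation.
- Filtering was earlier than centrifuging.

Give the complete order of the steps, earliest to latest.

drying, filtering, heating, centrifuging, dilution, incubation, cooling, rinsing, titration

The constraints fix every adjacent pair, so only one ordering works:
drying → filtering → heating → centrifuging → dilution → incubation → cooling → rinsing → titration.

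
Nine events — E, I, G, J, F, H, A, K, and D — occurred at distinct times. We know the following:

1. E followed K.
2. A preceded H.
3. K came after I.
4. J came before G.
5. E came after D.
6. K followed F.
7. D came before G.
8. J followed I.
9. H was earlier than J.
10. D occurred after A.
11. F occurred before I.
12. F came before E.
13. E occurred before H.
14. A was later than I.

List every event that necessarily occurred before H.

Directly stated before H: A and E.
D reaches H via D → E → H.
F reaches H via F → E → H.
I reaches H via I → A → H.
Likewise K reaches H by chaining the stated constraints.
No chain forces J (or any of the others) ahead of H.

A, D, E, F, I, K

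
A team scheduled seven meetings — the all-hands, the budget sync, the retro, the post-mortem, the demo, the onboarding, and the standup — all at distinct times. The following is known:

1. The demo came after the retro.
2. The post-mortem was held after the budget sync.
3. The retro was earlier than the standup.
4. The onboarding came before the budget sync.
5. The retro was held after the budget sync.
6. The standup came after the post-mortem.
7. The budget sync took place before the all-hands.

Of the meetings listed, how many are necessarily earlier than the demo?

3

Directly stated before the demo: the retro.
The budget sync reaches the demo via the budget sync → the retro → the demo.
The onboarding reaches the demo via the onboarding → the budget sync → the retro → the demo.
That's the budget sync, the onboarding, and the retro — 3 in all.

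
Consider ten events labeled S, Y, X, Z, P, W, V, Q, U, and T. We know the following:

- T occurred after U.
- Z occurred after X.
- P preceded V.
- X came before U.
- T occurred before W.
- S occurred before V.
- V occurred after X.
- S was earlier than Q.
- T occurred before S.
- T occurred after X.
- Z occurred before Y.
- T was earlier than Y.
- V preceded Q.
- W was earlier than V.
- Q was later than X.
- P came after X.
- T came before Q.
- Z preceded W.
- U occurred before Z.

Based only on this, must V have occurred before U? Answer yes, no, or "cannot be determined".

no

Tracing the constraints gives U → Z → W → V, so U must come before V.
That means V cannot be before U.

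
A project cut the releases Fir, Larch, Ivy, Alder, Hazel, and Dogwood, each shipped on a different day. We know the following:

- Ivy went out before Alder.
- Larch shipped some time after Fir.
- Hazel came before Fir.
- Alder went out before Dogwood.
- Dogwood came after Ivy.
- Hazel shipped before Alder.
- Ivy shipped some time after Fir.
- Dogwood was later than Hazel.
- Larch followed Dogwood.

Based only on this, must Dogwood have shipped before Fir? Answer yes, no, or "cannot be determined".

Tracing the constraints gives Fir → Ivy → Dogwood, so Fir must come before Dogwood.
That means Dogwood cannot be before Fir.

no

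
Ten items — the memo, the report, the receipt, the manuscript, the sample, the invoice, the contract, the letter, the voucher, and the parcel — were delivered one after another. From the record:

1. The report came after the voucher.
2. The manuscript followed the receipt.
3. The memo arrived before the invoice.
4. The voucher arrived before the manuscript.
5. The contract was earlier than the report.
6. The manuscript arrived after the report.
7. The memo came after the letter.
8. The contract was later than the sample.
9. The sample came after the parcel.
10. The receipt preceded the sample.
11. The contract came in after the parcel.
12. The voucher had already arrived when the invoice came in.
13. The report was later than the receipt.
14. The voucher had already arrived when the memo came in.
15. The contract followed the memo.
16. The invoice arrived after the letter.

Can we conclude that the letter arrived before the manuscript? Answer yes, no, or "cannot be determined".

yes

Chain the constraints: the letter → the memo → the contract → the report → the manuscript. Each link is directly stated, so the letter comes before the manuscript.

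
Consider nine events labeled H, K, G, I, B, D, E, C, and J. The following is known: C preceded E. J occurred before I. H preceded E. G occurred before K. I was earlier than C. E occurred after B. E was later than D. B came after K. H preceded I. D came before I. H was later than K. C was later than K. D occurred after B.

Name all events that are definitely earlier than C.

B, D, G, H, I, J, K

Directly stated before C: I and K.
B reaches C via B → D → I → C.
D reaches C via D → I → C.
G reaches C via G → K → C.
Likewise H and J each reach C by chaining the stated constraints.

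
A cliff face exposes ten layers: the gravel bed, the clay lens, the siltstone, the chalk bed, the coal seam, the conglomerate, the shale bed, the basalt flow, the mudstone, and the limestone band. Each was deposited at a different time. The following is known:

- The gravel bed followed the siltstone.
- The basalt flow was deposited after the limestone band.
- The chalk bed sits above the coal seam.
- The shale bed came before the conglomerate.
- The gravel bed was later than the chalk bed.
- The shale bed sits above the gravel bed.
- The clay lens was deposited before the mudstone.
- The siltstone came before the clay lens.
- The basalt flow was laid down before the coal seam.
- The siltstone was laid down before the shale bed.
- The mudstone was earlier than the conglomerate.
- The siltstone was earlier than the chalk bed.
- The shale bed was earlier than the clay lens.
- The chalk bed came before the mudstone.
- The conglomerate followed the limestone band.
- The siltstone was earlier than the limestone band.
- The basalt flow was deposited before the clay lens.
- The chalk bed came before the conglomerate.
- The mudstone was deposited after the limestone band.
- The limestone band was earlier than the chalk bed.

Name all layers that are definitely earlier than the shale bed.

the basalt flow, the chalk bed, the coal seam, the gravel bed, the limestone band, the siltstone

Directly stated before the shale bed: the gravel bed and the siltstone.
The basalt flow reaches the shale bed via the basalt flow → the coal seam → the chalk bed → the gravel bed → the shale bed.
The chalk bed reaches the shale bed via the chalk bed → the gravel bed → the shale bed.
The coal seam reaches the shale bed via the coal seam → the chalk bed → the gravel bed → the shale bed.
Likewise the limestone band reaches the shale bed by chaining the stated constraints.
No chain forces the conglomerate (or any of the others) ahead of the shale bed.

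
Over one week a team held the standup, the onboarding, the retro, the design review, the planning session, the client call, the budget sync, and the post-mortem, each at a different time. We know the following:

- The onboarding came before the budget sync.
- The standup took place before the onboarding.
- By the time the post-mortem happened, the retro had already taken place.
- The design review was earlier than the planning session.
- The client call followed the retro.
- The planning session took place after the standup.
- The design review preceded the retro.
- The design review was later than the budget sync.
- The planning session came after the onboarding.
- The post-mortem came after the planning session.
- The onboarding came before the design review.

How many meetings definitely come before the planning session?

4

Directly stated before the planning session: the design review, the onboarding, and the standup.
The budget sync reaches the planning session via the budget sync → the design review → the planning session.
No chain forces the client call (or any of the others) ahead of the planning session.
That's the budget sync, the design review, the onboarding, and the standup — 4 in all.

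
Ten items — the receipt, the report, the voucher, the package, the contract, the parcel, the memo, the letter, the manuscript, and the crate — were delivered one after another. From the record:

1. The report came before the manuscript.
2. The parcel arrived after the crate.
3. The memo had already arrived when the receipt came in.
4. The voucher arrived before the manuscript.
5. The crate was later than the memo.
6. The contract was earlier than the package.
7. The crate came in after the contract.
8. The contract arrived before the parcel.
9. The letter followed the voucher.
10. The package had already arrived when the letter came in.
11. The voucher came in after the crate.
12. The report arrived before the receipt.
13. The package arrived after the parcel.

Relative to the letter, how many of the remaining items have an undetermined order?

3

Forced before the letter: the contract, the crate, the memo, the package, the parcel, and the voucher.
That leaves the manuscript, the receipt, and the report with no forced order relative to the letter — 3.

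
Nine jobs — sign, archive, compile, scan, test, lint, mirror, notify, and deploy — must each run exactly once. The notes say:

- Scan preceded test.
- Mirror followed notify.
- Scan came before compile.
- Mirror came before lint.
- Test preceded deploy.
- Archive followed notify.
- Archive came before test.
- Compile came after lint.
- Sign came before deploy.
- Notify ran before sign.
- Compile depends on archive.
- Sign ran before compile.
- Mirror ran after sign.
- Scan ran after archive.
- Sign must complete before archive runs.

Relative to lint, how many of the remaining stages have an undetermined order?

4

Forced before lint: mirror, notify, and sign; forced after lint: compile.
That leaves archive, deploy, scan, and test with no forced order relative to lint — 4.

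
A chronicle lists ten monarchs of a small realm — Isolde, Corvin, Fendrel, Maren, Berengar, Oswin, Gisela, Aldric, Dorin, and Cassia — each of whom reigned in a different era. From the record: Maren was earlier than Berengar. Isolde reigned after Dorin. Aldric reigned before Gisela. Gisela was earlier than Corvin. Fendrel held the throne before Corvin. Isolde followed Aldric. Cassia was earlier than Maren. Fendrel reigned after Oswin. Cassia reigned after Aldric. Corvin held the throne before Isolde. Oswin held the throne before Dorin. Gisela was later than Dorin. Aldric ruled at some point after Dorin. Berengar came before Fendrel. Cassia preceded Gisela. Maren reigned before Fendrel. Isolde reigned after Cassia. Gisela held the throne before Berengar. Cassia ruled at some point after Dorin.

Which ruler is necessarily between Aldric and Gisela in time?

Cassia

Tracing the constraints gives Aldric → Cassia → Gisela, so Cassia sits after Aldric and before Gisela.
No other ruler is forced both after Aldric and before Gisela.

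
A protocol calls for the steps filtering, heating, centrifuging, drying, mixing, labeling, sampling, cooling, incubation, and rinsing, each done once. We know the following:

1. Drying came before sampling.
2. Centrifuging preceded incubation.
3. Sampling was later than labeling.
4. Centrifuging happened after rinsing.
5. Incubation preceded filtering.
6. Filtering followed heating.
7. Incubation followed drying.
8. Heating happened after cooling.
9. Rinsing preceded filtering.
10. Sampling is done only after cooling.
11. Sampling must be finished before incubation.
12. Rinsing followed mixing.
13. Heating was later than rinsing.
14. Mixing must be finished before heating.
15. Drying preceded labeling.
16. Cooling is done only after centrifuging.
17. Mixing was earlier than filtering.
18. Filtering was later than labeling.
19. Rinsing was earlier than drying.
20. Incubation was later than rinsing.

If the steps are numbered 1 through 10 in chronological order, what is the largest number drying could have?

6

Drying must come before filtering, incubation, labeling, and sampling — 4 steps forced after it.
Everything else can be placed before drying in some valid order, so drying can sit as late as position 10 − 4 = 6.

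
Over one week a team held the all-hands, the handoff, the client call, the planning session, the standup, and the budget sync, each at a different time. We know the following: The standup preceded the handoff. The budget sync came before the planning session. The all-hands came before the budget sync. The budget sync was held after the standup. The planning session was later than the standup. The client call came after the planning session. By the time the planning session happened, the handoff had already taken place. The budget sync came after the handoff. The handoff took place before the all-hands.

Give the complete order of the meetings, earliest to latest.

The constraints fix every adjacent pair, so only one ordering works:
the standup → the handoff → the all-hands → the budget sync → the planning session → the client call.

the standup, the handoff, the all-hands, the budget sync, the planning session, the client call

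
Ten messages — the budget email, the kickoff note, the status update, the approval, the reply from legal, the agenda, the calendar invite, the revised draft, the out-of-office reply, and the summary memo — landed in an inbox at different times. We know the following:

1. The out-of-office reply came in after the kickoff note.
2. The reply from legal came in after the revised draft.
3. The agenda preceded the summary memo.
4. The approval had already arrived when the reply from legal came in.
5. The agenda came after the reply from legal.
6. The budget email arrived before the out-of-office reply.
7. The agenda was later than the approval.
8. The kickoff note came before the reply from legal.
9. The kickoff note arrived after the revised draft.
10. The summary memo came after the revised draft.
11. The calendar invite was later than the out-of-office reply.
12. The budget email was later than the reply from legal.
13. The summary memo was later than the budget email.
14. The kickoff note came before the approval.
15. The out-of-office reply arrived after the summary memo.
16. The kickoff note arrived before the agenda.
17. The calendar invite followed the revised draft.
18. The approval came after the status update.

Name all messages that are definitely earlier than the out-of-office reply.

the agenda, the approval, the budget email, the kickoff note, the reply from legal, the revised draft, the status update, the summary memo

Directly stated before the out-of-office reply: the budget email, the kickoff note, and the summary memo.
The agenda reaches the out-of-office reply via the agenda → the summary memo → the out-of-office reply.
The approval reaches the out-of-office reply via the approval → the reply from legal → the budget email → the out-of-office reply.
The reply from legal reaches the out-of-office reply via the reply from legal → the budget email → the out-of-office reply.
Likewise the revised draft and the status update each reach the out-of-office reply by chaining the stated constraints.
No chain forces the calendar invite ahead of the out-of-office reply.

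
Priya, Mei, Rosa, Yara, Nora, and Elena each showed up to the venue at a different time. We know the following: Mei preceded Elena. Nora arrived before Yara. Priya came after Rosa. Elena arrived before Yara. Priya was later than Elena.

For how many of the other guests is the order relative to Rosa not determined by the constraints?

4

Forced after Rosa: Priya.
That leaves Elena, Mei, Nora, and Yara with no forced order relative to Rosa — 4.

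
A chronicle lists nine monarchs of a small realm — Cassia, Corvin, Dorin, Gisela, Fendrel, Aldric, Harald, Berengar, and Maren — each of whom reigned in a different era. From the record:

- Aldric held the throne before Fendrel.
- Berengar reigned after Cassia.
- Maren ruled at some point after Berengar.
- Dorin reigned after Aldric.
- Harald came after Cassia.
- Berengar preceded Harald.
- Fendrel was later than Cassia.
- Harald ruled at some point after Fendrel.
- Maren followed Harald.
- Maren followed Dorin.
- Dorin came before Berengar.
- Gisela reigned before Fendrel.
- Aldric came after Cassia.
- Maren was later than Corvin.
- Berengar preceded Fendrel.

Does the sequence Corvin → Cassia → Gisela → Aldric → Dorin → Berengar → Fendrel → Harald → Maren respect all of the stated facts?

yes

Check each stated constraint against the proposed order — e.g. Cassia is ahead of Harald; Corvin is ahead of Maren. Every pair is in the required order; nothing is violated.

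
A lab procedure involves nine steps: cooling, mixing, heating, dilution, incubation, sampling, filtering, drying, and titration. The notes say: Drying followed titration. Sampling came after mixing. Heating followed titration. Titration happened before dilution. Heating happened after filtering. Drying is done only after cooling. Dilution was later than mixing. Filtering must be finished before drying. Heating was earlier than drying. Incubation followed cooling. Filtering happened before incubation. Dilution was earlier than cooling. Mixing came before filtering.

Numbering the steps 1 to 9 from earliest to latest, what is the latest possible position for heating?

8

Heating must come before drying — 1 step forced after it.
Everything else can be placed before heating in some valid order, so heating can sit as late as position 9 − 1 = 8.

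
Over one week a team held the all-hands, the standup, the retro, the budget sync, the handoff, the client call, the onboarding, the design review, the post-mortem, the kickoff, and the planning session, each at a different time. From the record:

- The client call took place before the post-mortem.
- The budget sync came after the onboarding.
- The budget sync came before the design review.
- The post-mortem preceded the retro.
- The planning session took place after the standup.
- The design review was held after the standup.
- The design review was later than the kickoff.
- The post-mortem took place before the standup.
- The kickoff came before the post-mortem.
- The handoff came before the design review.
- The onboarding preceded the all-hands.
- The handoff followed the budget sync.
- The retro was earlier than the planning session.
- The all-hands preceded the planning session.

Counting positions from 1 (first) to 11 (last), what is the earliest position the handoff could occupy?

The budget sync and the onboarding must both come before the handoff — 2 forced predecessors.
Nothing else is forced ahead of the handoff, so its earliest slot is position 2 + 1 = 3.

3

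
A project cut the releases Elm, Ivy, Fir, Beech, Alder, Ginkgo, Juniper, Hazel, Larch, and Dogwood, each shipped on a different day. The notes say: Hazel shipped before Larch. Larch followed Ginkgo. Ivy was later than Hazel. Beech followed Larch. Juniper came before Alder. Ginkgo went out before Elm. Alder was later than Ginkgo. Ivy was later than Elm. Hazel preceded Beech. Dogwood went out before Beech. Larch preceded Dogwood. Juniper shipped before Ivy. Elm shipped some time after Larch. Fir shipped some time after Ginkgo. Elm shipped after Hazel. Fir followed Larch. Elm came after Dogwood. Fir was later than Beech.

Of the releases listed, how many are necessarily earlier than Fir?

5

Directly stated before Fir: Beech, Ginkgo, and Larch.
Dogwood reaches Fir via Dogwood → Beech → Fir.
Hazel reaches Fir via Hazel → Larch → Fir.
That's Beech, Dogwood, Ginkgo, Hazel, and Larch — 5 in all.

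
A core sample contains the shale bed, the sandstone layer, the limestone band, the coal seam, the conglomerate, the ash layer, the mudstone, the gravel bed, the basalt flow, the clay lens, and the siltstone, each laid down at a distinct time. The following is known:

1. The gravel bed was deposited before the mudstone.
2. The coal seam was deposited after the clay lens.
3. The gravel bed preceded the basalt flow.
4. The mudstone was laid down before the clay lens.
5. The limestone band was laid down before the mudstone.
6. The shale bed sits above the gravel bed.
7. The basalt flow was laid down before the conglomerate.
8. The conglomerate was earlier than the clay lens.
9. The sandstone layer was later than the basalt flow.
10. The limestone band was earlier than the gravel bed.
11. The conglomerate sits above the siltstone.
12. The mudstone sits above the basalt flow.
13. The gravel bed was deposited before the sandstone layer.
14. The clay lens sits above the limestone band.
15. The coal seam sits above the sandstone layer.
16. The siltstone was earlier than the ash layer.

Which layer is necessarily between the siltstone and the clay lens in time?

the conglomerate

Tracing the constraints gives the siltstone → the conglomerate → the clay lens, so the conglomerate sits after the siltstone and before the clay lens.
No other layer is forced both after the siltstone and before the clay lens.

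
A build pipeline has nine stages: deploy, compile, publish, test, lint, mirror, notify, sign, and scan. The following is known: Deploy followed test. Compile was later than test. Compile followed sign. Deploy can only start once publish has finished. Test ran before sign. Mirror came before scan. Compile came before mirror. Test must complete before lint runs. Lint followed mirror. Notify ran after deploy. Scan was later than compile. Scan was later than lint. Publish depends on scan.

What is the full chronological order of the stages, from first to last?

test, sign, compile, mirror, lint, scan, publish, deploy, notify

The constraints fix every adjacent pair, so only one ordering works:
test → sign → compile → mirror → lint → scan → publish → deploy → notify.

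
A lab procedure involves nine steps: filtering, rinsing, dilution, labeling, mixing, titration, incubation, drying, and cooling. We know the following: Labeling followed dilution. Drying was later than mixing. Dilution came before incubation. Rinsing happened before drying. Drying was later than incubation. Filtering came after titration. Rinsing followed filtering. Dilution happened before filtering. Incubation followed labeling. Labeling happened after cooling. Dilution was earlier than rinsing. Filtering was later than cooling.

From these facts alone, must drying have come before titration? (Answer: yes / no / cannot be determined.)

no

Tracing the constraints gives titration → filtering → rinsing → drying, so titration must come before drying.
That means drying cannot be before titration.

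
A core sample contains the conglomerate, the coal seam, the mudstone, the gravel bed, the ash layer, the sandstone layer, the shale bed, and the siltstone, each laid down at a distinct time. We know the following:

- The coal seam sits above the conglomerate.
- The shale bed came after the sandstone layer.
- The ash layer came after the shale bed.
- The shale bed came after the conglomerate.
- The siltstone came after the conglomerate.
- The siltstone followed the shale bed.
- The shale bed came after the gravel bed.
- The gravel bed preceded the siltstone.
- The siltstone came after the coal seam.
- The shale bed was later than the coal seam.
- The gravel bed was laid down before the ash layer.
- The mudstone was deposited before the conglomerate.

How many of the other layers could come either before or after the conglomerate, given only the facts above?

2

Forced before the conglomerate: the mudstone; forced after the conglomerate: the ash layer, the coal seam, the shale bed, and the siltstone.
That leaves the gravel bed and the sandstone layer with no forced order relative to the conglomerate — 2.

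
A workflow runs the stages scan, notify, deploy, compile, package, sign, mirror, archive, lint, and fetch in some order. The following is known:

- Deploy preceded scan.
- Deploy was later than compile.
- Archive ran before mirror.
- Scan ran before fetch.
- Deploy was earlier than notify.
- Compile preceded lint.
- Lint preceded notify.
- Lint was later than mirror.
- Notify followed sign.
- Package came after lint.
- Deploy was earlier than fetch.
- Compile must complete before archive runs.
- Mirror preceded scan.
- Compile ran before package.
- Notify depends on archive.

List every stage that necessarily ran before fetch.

archive, compile, deploy, mirror, scan

Directly stated before fetch: deploy and scan.
Archive reaches fetch via archive → mirror → scan → fetch.
Compile reaches fetch via compile → deploy → fetch.
Mirror reaches fetch via mirror → scan → fetch.
No chain forces package (or any of the others) ahead of fetch.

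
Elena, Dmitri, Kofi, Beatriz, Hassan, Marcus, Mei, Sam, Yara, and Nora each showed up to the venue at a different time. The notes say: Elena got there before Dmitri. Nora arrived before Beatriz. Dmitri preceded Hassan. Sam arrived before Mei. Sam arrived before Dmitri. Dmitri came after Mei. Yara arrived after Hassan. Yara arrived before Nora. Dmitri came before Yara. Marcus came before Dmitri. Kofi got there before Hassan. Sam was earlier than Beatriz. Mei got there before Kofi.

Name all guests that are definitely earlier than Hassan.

Directly stated before Hassan: Dmitri and Kofi.
Elena reaches Hassan via Elena → Dmitri → Hassan.
Marcus reaches Hassan via Marcus → Dmitri → Hassan.
Mei reaches Hassan via Mei → Kofi → Hassan.
Likewise Sam reaches Hassan by chaining the stated constraints.

Dmitri, Elena, Kofi, Marcus, Mei, Sam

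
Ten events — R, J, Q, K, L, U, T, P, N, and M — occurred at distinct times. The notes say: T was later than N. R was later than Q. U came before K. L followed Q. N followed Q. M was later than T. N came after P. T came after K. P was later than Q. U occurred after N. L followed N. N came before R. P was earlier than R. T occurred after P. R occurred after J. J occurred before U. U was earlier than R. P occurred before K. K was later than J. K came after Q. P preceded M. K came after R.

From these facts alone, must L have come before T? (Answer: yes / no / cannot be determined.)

cannot be determined

No chain of stated constraints runs from L to T, and none runs from T to L either.
So the relative order of L and T is not fixed by the given facts.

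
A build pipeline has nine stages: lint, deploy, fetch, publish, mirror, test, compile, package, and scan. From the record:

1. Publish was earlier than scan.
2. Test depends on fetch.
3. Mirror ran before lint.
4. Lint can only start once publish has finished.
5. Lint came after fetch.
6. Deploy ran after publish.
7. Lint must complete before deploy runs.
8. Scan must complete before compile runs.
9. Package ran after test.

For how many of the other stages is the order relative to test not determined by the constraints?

6

Forced before test: fetch; forced after test: package.
That leaves compile, deploy, lint, mirror, publish, and scan with no forced order relative to test — 6.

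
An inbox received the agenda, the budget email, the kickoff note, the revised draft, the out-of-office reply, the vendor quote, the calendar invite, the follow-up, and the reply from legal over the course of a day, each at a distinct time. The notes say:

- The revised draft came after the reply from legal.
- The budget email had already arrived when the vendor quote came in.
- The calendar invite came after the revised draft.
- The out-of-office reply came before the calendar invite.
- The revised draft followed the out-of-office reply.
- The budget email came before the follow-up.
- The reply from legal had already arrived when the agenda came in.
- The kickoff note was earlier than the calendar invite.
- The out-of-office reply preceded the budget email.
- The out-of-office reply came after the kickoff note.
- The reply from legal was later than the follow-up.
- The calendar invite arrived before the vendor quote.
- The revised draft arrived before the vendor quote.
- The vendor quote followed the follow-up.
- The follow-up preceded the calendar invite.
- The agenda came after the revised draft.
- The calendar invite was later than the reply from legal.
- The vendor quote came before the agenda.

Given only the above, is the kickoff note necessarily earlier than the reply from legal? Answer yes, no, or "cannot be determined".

yes

Chain the constraints: the kickoff note → the out-of-office reply → the budget email → the follow-up → the reply from legal. Each link is directly stated, so the kickoff note comes before the reply from legal.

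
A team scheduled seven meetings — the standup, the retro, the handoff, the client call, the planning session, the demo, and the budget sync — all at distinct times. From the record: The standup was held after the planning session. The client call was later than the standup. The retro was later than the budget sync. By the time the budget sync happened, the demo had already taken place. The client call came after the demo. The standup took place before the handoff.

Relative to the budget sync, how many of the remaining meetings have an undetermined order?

4

Forced before the budget sync: the demo; forced after the budget sync: the retro.
That leaves the client call, the handoff, the planning session, and the standup with no forced order relative to the budget sync — 4.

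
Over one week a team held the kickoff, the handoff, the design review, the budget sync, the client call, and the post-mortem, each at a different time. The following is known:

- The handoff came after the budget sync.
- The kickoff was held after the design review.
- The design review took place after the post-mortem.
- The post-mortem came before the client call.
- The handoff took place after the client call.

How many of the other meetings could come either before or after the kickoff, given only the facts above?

Forced before the kickoff: the design review and the post-mortem.
That leaves the budget sync, the client call, and the handoff with no forced order relative to the kickoff — 3.

3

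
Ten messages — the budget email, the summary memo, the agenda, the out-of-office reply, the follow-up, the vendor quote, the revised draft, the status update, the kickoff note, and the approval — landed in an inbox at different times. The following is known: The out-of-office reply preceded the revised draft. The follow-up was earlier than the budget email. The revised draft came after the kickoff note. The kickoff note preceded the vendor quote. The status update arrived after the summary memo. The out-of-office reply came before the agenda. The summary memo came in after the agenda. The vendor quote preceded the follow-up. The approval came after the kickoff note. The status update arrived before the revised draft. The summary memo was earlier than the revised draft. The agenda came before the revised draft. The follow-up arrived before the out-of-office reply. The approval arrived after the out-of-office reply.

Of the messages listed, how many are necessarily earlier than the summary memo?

5

Directly stated before the summary memo: the agenda.
The follow-up reaches the summary memo via the follow-up → the out-of-office reply → the agenda → the summary memo.
The kickoff note reaches the summary memo via the kickoff note → the vendor quote → the follow-up → the out-of-office reply → the agenda → the summary memo.
The out-of-office reply reaches the summary memo via the out-of-office reply → the agenda → the summary memo.
Likewise the vendor quote reaches the summary memo by chaining the stated constraints.
No chain forces the revised draft (or any of the others) ahead of the summary memo.
That's the agenda, the follow-up, the kickoff note, the out-of-office reply, and the vendor quote — 5 in all.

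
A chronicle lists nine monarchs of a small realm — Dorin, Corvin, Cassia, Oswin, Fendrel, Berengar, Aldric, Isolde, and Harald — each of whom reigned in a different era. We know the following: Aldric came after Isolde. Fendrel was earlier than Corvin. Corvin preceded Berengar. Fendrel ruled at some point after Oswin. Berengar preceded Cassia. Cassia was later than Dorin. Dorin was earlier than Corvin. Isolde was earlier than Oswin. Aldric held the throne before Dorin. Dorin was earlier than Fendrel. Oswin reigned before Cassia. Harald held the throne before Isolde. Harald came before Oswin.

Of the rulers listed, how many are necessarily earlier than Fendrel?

Directly stated before Fendrel: Dorin and Oswin.
Aldric reaches Fendrel via Aldric → Dorin → Fendrel.
Harald reaches Fendrel via Harald → Oswin → Fendrel.
Isolde reaches Fendrel via Isolde → Oswin → Fendrel.
No chain forces Berengar (or any of the others) ahead of Fendrel.
That's Aldric, Dorin, Harald, Isolde, and Oswin — 5 in all.

5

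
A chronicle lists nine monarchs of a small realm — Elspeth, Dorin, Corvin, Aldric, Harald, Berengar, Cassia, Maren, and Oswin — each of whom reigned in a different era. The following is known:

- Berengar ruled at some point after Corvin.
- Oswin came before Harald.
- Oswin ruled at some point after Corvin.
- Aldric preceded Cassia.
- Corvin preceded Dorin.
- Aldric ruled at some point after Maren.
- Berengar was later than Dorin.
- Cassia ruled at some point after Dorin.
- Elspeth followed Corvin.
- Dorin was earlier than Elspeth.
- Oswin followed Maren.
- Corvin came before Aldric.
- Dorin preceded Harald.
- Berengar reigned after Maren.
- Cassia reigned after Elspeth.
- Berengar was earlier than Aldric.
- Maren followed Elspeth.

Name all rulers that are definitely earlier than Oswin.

Directly stated before Oswin: Corvin and Maren.
Dorin reaches Oswin via Dorin → Elspeth → Maren → Oswin.
Elspeth reaches Oswin via Elspeth → Maren → Oswin.

Corvin, Dorin, Elspeth, Maren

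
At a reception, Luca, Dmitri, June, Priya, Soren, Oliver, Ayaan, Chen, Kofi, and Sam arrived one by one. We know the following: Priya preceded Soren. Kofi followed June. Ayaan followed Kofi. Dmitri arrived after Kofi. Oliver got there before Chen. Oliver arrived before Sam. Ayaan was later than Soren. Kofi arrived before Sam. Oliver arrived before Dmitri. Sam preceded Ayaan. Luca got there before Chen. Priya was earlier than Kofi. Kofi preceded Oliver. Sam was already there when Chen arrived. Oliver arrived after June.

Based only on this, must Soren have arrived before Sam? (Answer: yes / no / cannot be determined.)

cannot be determined

No chain of stated constraints runs from Soren to Sam, and none runs from Sam to Soren either.
So the relative order of Soren and Sam is not fixed by the given facts.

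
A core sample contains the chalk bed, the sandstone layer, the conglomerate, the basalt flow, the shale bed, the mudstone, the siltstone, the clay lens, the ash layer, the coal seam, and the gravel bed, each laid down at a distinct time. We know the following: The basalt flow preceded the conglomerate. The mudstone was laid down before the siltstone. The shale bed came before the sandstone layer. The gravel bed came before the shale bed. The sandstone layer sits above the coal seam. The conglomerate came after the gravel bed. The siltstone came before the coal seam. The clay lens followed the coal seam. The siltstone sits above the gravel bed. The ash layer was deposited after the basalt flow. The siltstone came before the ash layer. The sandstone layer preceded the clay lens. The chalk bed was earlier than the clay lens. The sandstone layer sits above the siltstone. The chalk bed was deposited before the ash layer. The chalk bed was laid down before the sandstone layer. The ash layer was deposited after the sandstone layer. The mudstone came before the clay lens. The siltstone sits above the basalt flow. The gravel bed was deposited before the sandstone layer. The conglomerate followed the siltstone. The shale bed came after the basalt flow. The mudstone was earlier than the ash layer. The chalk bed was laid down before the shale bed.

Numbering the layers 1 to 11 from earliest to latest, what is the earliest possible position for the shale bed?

4

The basalt flow, the chalk bed, and the gravel bed must all come before the shale bed — 3 forced predecessors.
Nothing else is forced ahead of the shale bed, so its earliest slot is position 3 + 1 = 4.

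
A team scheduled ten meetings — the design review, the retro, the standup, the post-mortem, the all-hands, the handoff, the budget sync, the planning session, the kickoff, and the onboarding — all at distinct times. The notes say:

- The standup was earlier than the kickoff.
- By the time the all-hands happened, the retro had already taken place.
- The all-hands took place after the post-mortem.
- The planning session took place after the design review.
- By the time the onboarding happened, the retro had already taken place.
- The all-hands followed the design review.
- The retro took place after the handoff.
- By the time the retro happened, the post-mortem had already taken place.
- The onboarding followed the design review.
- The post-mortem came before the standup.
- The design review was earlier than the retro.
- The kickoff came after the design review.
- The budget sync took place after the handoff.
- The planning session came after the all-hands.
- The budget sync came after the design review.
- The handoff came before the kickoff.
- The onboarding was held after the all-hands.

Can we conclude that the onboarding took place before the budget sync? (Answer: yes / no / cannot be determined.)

No chain of stated constraints runs from the onboarding to the budget sync, and none runs from the budget sync to the onboarding either.
So the relative order of the onboarding and the budget sync is not fixed by the given facts.

cannot be determined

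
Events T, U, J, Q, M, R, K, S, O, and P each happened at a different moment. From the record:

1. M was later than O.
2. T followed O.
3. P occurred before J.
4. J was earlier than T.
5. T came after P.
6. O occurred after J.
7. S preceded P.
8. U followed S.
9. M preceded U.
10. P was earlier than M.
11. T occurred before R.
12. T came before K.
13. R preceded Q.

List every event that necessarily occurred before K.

J, O, P, S, T

Directly stated before K: T.
J reaches K via J → T → K.
O reaches K via O → T → K.
P reaches K via P → T → K.
Likewise S reaches K by chaining the stated constraints.
No chain forces Q (or any of the others) ahead of K.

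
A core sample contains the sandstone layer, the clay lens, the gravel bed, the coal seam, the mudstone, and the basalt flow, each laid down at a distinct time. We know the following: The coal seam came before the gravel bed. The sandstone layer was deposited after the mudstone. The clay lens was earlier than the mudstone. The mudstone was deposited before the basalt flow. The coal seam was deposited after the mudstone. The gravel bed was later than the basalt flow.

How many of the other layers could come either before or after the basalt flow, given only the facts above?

2

Forced before the basalt flow: the clay lens and the mudstone; forced after the basalt flow: the gravel bed.
That leaves the coal seam and the sandstone layer with no forced order relative to the basalt flow — 2.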